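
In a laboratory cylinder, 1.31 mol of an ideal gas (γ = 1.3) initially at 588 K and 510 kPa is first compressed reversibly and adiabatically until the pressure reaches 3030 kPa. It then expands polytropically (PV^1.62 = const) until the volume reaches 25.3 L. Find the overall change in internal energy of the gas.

-12400 J

V₁ = nRT₁/P₁ = 1.31×8.314×588/510 = 12.6 L.
Step 1 — Adiabatic: T₂/T₁ = (P₂/P₁)^((γ−1)/γ) ⇒ T₂ = 588×(5.94)^0.231 = 887 K; V₂ = 3.19 L.
ΔU = nCvΔT = 1.31×27.7×(887−588) = 10900 J.
Q = 0 for an adiabatic process, so W = −ΔU = -10900 J.
State after step 1: P = 3030 kPa, V = 3.19 L, T = 887 K.
Step 2 — Polytropic n=1.62: T₂ = T₁(V₁/V₂)^(n−1) = 887×(0.126)^0.62 = 246 K; P₂ = P₁(V₁/V₂)^n = 106 kPa.
W = (P₁V₁−P₂V₂)/(n−1) = (3030×3.19−106×25.3)/0.62 = 11300 J.
ΔU = nCvΔT = 1.31×27.7×(246−887) = -23300 J.
Q = ΔU + W = -12000 J.
Net over both steps: W = 410 J, Q = -12000 J, ΔU = -12400 J.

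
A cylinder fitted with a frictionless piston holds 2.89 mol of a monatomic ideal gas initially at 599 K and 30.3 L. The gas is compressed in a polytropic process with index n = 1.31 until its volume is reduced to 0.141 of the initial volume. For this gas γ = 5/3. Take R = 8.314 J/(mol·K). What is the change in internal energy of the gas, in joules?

18000 J

P₁ = nRT₁/V₁ = 2.89×8.314×599/30.3 = 475 kPa.
Polytropic n=1.31: T₂ = T₁(V₁/V₂)^(n−1) = 599×(7.09)^0.31 = 1100 K; P₂ = P₁(V₁/V₂)^n = 6180 kPa.
For an ideal gas ΔU = nCvΔT with Cv = (3/2)R = 12.5 J/(mol·K).
ΔU = 2.89×12.5×(1100−599) = 18000 J.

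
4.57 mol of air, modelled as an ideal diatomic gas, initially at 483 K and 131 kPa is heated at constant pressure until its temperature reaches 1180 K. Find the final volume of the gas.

V₁ = nRT₁/P₁ = 4.57×8.314×483/131 = 140 L.
Isobaric: P stays 131 kPa; V/T = const ⇒ T₂ = 1180 K, V₂ = 342 L.

342 L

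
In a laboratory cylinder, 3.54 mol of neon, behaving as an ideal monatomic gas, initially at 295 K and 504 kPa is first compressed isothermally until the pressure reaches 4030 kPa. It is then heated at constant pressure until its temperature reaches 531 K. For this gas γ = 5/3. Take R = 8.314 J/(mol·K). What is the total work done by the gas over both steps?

V₁ = nRT₁/P₁ = 3.54×8.314×295/504 = 17.2 L.
Step 1 — Isothermal: T stays 295 K; PV = const ⇒ V₂ = 2.15 L, P₂ = 4030 kPa.
ΔU = 0 (ideal gas, T constant).
W = nRT ln(V₂/V₁) = 3.54×8.314×295×ln(0.125) = -18100 J.
Q = ΔU + W = -18100 J.
State after step 1: P = 4030 kPa, V = 2.15 L, T = 295 K.
Step 2 — Isobaric: P stays 4030 kPa; V/T = const ⇒ T₂ = 531 K, V₂ = 3.88 L.
W = PΔV = 4030×(3.88−2.15) kPa·L = 6950 J.
ΔU = nCvΔT = 3.54×12.5×(531−295) = 10400 J.
Q = ΔU + W = nCpΔT = 17400 J.
Net over both steps: W = -11100 J, Q = -685 J, ΔU = 10400 J.

-11100 J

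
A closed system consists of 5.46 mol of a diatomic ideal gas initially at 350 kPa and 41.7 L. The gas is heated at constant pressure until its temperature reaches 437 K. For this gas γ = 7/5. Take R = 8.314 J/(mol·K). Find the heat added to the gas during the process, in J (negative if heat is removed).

18300 J

T₁ = P₁V₁/(nR) = 350×41.7/(5.46×8.314) = 322 K.
Isobaric: P stays 350 kPa; V/T = const ⇒ T₂ = 437 K, V₂ = 56.7 L.
W = PΔV = 350×(56.7−41.7) kPa·L = 5240 J.
ΔU = nCvΔT = 5.46×20.8×(437−322) = 13100 J.
Q = ΔU + W = nCpΔT = 18300 J.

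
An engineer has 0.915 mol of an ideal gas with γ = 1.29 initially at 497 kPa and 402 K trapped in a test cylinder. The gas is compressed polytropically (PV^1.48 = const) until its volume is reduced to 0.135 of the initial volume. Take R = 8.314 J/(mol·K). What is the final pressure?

V₁ = nRT₁/P₁ = 0.915×8.314×402/497 = 6.15 L.
Polytropic n=1.48: T₂ = T₁(V₁/V₂)^(n−1) = 402×(7.41)^0.48 = 1050 K; P₂ = P₁(V₁/V₂)^n = 9630 kPa.

9630 kPa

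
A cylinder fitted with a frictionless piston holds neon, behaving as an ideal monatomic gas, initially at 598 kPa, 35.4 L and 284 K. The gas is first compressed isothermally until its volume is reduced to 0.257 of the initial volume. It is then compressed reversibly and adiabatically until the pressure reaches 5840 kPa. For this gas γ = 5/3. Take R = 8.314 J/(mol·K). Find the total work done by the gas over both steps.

-42900 J

n = P₁V₁/(RT₁) = 598×35.4/(8.314×284) = 8.97 mol.
Step 1 — Isothermal: T stays 284 K; PV = const ⇒ V₂ = 9.10 L, P₂ = 2330 kPa.
ΔU = 0 (ideal gas, T constant).
W = nRT ln(V₂/V₁) = 8.97×8.314×284×ln(0.257) = -28800 J.
Q = ΔU + W = -28800 J.
State after step 1: P = 2330 kPa, V = 9.10 L, T = 284 K.
Step 2 — Adiabatic: T₂/T₁ = (P₂/P₁)^((γ−1)/γ) ⇒ T₂ = 284×(2.51)^0.400 = 410 K; V₂ = 5.24 L.
ΔU = nCvΔT = 8.97×12.5×(410−284) = 14100 J.
Q = 0 for an adiabatic process, so W = −ΔU = -14100 J.
Net over both steps: W = -42900 J, Q = -28800 J, ΔU = 14100 J.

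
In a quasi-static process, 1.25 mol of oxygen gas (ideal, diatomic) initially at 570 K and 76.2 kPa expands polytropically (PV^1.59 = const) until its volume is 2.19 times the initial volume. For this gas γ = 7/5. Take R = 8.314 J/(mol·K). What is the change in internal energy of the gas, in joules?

-5480 J

V₁ = nRT₁/P₁ = 1.25×8.314×570/76.2 = 77.7 L.
Polytropic n=1.59: T₂ = T₁(V₁/V₂)^(n−1) = 570×(0.457)^0.59 = 359 K; P₂ = P₁(V₁/V₂)^n = 21.9 kPa.
For an ideal gas ΔU = nCvΔT with Cv = (5/2)R = 20.8 J/(mol·K).
ΔU = 1.25×20.8×(359−570) = -5480 J.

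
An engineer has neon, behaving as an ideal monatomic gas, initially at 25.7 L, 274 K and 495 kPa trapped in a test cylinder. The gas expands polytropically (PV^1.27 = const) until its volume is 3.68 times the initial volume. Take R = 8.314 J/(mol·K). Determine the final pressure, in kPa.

Polytropic n=1.27: T₂ = T₁(V₁/V₂)^(n−1) = 274×(0.272)^0.27 = 193 K; P₂ = P₁(V₁/V₂)^n = 94.6 kPa.

94.6 kPa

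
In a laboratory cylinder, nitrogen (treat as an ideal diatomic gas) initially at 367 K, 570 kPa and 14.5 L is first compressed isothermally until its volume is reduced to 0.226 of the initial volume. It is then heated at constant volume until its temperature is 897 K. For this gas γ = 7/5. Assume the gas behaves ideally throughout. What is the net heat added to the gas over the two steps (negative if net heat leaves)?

17500 J

n = P₁V₁/(RT₁) = 570×14.5/(8.314×367) = 2.71 mol.
Step 1 — Isothermal: T stays 367 K; PV = const ⇒ V₂ = 3.28 L, P₂ = 2520 kPa.
ΔU = 0 (ideal gas, T constant).
W = nRT ln(V₂/V₁) = 2.71×8.314×367×ln(0.226) = -12300 J.
Q = ΔU + W = -12300 J.
State after step 1: P = 2520 kPa, V = 3.28 L, T = 367 K.
Step 2 — Isochoric: V stays 3.28 L; P/T = const ⇒ T₂ = 897 K, P₂ = 6160 kPa.
W = 0 (no volume change).
ΔU = nCvΔT = 2.71×20.8×(897−367) = 29800 J.
Q = ΔU = 29800 J.
Net over both steps: W = -12300 J, Q = 17500 J, ΔU = 29800 J.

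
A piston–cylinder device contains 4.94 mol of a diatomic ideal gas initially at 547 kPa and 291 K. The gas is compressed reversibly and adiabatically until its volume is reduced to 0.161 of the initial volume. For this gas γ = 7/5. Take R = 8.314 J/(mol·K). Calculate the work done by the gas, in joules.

-32200 J

V₁ = nRT₁/P₁ = 4.94×8.314×291/547 = 21.8 L.
Adiabatic: TV^(γ−1) = const ⇒ T₂ = 291×(6.21)^0.400 = 604 K; PV^γ = const ⇒ P₂ = 7050 kPa.
ΔU = nCvΔT = 4.94×20.8×(604−291) = 32200 J.
Q = 0 for an adiabatic process, so W = −ΔU = -32200 J.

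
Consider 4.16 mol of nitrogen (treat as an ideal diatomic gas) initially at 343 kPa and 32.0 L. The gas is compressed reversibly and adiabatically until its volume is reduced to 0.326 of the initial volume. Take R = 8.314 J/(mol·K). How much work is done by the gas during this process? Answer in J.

T₁ = P₁V₁/(nR) = 343×32.0/(4.16×8.314) = 317 K.
Adiabatic: TV^(γ−1) = const ⇒ T₂ = 317×(3.07)^0.400 = 497 K; PV^γ = const ⇒ P₂ = 1650 kPa.
ΔU = nCvΔT = 4.16×20.8×(497−317) = 15500 J.
Q = 0 for an adiabatic process, so W = −ΔU = -15500 J.

-15500 J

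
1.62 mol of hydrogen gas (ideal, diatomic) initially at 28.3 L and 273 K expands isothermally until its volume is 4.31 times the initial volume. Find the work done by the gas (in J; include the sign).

P₁ = nRT₁/V₁ = 1.62×8.314×273/28.3 = 130 kPa.
Isothermal: T stays 273 K; PV = const ⇒ V₂ = 122 L, P₂ = 30.1 kPa.
W = nRT ln(V₂/V₁) = 1.62×8.314×273×ln(4.31) = 5370 J.

5370 J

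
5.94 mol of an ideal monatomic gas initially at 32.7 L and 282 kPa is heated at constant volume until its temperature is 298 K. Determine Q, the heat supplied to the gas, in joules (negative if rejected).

T₁ = P₁V₁/(nR) = 282×32.7/(5.94×8.314) = 187 K.
Isochoric: V stays 32.7 L; P/T = const ⇒ T₂ = 298 K, P₂ = 450 kPa.
W = 0 (no volume change).
ΔU = nCvΔT = 5.94×12.5×(298−187) = 8240 J.
Q = ΔU = 8240 J.

8240 J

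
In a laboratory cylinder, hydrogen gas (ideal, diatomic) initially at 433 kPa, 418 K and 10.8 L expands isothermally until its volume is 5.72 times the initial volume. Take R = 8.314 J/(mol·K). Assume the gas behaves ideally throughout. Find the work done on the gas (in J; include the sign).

-8160 J

n = P₁V₁/(RT₁) = 433×10.8/(8.314×418) = 1.35 mol.
Isothermal: T stays 418 K; PV = const ⇒ V₂ = 61.8 L, P₂ = 75.7 kPa.
W = nRT ln(V₂/V₁) = 1.35×8.314×418×ln(5.72) = 8160 J.
Work done on the gas = −W_by = -8160 J.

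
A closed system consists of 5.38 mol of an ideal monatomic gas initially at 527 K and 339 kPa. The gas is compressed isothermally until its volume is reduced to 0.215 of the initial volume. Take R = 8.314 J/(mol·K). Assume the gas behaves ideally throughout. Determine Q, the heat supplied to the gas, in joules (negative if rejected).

V₁ = nRT₁/P₁ = 5.38×8.314×527/339 = 69.5 L.
Isothermal: T stays 527 K; PV = const ⇒ V₂ = 15.0 L, P₂ = 1580 kPa.
ΔU = 0 (ideal gas, T constant).
W = nRT ln(V₂/V₁) = 5.38×8.314×527×ln(0.215) = -36200 J.
Q = ΔU + W = -36200 J.

-36200 J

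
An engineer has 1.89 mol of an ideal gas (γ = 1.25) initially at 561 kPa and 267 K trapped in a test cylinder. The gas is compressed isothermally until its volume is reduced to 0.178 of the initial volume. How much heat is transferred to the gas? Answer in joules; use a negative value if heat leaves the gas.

V₁ = nRT₁/P₁ = 1.89×8.314×267/561 = 7.48 L.
Isothermal: T stays 267 K; PV = const ⇒ V₂ = 1.33 L, P₂ = 3150 kPa.
ΔU = 0 (ideal gas, T constant).
W = nRT ln(V₂/V₁) = 1.89×8.314×267×ln(0.178) = -7240 J.
Q = ΔU + W = -7240 J.

-7240 J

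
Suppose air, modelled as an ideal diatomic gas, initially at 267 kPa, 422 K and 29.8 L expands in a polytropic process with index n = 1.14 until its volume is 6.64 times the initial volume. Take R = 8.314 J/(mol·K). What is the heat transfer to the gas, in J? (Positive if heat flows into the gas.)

n = P₁V₁/(RT₁) = 267×29.8/(8.314×422) = 2.27 mol.
Polytropic n=1.14: T₂ = T₁(V₁/V₂)^(n−1) = 422×(0.151)^0.14 = 324 K; P₂ = P₁(V₁/V₂)^n = 30.8 kPa.
W = (P₁V₁−P₂V₂)/(n−1) = (267×29.8−30.8×198)/0.14 = 13200 J.
ΔU = nCvΔT = 2.27×20.8×(324−422) = -4630 J.
Q = ΔU + W = 8600 J.

8600 J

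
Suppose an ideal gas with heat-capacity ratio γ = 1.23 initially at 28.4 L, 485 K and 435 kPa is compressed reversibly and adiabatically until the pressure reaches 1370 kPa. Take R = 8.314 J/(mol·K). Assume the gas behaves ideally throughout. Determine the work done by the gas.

-12900 J

n = P₁V₁/(RT₁) = 435×28.4/(8.314×485) = 3.06 mol.
Adiabatic: T₂/T₁ = (P₂/P₁)^((γ−1)/γ) ⇒ T₂ = 485×(3.15)^0.187 = 601 K; V₂ = 11.2 L.
ΔU = nCvΔT = 3.06×36.1×(601−485) = 12900 J.
Q = 0 for an adiabatic process, so W = −ΔU = -12900 J.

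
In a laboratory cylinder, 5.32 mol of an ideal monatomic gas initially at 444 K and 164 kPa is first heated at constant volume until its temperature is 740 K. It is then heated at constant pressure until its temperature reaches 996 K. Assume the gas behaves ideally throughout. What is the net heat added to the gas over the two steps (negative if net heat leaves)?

47900 J

V₁ = nRT₁/P₁ = 5.32×8.314×444/164 = 120 L.
Step 1 — Isochoric: V stays 120 L; P/T = const ⇒ T₂ = 740 K, P₂ = 273 kPa.
W = 0 (no volume change).
ΔU = nCvΔT = 5.32×12.5×(740−444) = 19600 J.
Q = ΔU = 19600 J.
State after step 1: P = 273 kPa, V = 120 L, T = 740 K.
Step 2 — Isobaric: P stays 273 kPa; V/T = const ⇒ T₂ = 996 K, V₂ = 161 L.
W = PΔV = 273×(161−120) kPa·L = 11300 J.
ΔU = nCvΔT = 5.32×12.5×(996−740) = 17000 J.
Q = ΔU + W = nCpΔT = 28300 J.
Net over both steps: W = 11300 J, Q = 47900 J, ΔU = 36600 J.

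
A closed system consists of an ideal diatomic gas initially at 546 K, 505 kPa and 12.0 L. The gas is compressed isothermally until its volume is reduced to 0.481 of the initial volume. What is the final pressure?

1050 kPa

Isothermal: T stays 546 K; PV = const ⇒ V₂ = 5.77 L, P₂ = 1050 kPa.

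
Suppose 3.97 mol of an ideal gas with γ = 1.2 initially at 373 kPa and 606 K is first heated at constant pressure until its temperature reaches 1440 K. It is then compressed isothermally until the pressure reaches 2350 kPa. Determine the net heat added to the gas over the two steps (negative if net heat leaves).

V₁ = nRT₁/P₁ = 3.97×8.314×606/373 = 53.6 L.
Step 1 — Isobaric: P stays 373 kPa; V/T = const ⇒ T₂ = 1440 K, V₂ = 127 L.
W = PΔV = 373×(127−53.6) kPa·L = 27500 J.
ΔU = nCvΔT = 3.97×41.6×(1440−606) = 138000 J.
Q = ΔU + W = nCpΔT = 165000 J.
State after step 1: P = 373 kPa, V = 127 L, T = 1440 K.
Step 2 — Isothermal: T stays 1440 K; PV = const ⇒ V₂ = 20.2 L, P₂ = 2350 kPa.
ΔU = 0 (ideal gas, T constant).
W = nRT ln(V₂/V₁) = 3.97×8.314×1440×ln(0.159) = -87500 J.
Q = ΔU + W = -87500 J.
Net over both steps: W = -60000 J, Q = 77700 J, ΔU = 138000 J.

77700 J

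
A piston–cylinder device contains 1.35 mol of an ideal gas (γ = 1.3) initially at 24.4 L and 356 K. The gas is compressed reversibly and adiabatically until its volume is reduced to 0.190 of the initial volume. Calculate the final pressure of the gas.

1420 kPa

P₁ = nRT₁/V₁ = 1.35×8.314×356/24.4 = 164 kPa.
Adiabatic: TV^(γ−1) = const ⇒ T₂ = 356×(5.26)^0.300 = 586 K; PV^γ = const ⇒ P₂ = 1420 kPa.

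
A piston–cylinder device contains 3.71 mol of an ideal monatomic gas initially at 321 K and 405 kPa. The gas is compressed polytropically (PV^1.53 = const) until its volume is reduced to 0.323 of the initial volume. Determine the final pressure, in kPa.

V₁ = nRT₁/P₁ = 3.71×8.314×321/405 = 24.4 L.
Polytropic n=1.53: T₂ = T₁(V₁/V₂)^(n−1) = 321×(3.10)^0.53 = 584 K; P₂ = P₁(V₁/V₂)^n = 2280 kPa.

2280 kPa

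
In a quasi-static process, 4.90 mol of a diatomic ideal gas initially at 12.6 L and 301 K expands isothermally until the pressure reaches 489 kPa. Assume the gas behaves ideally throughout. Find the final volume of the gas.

25.1 L

P₁ = nRT₁/V₁ = 4.90×8.314×301/12.6 = 973 kPa.
Isothermal: T stays 301 K; PV = const ⇒ V₂ = 25.1 L, P₂ = 489 kPa.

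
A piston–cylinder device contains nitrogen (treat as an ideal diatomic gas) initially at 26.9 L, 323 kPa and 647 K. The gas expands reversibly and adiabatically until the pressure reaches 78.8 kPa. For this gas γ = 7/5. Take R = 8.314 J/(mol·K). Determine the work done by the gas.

n = P₁V₁/(RT₁) = 323×26.9/(8.314×647) = 1.62 mol.
Adiabatic: T₂/T₁ = (P₂/P₁)^((γ−1)/γ) ⇒ T₂ = 647×(0.244)^0.286 = 432 K; V₂ = 73.7 L.
ΔU = nCvΔT = 1.62×20.8×(432−647) = -7210 J.
Q = 0 for an adiabatic process, so W = −ΔU = 7210 J.

7210 J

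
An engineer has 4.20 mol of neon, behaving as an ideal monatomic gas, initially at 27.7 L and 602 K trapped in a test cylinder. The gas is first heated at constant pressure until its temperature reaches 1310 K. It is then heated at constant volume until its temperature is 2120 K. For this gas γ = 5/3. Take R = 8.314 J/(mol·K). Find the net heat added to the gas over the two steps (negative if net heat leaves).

P₁ = nRT₁/V₁ = 4.20×8.314×602/27.7 = 759 kPa.
Step 1 — Isobaric: P stays 759 kPa; V/T = const ⇒ T₂ = 1310 K, V₂ = 60.3 L.
W = PΔV = 759×(60.3−27.7) kPa·L = 24700 J.
ΔU = nCvΔT = 4.20×12.5×(1310−602) = 37100 J.
Q = ΔU + W = nCpΔT = 61800 J.
State after step 1: P = 759 kPa, V = 60.3 L, T = 1310 K.
Step 2 — Isochoric: V stays 60.3 L; P/T = const ⇒ T₂ = 2120 K, P₂ = 1230 kPa.
W = 0 (no volume change).
ΔU = nCvΔT = 4.20×12.5×(2120−1310) = 42400 J.
Q = ΔU = 42400 J.
Net over both steps: W = 24700 J, Q = 104000 J, ΔU = 79500 J.

104000 J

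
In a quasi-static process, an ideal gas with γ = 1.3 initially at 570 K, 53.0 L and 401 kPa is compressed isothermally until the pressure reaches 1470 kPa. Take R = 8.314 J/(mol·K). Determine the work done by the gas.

n = P₁V₁/(RT₁) = 401×53.0/(8.314×570) = 4.48 mol.
Isothermal: T stays 570 K; PV = const ⇒ V₂ = 14.5 L, P₂ = 1470 kPa.
W = nRT ln(V₂/V₁) = 4.48×8.314×570×ln(0.273) = -27600 J.

-27600 J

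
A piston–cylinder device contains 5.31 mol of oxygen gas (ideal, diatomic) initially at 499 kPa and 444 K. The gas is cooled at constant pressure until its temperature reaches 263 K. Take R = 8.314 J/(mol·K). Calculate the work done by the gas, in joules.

V₁ = nRT₁/P₁ = 5.31×8.314×444/499 = 39.3 L.
Isobaric: P stays 499 kPa; V/T = const ⇒ T₂ = 263 K, V₂ = 23.3 L.
W = PΔV = 499×(23.3−39.3) kPa·L = -7990 J.

-7990 J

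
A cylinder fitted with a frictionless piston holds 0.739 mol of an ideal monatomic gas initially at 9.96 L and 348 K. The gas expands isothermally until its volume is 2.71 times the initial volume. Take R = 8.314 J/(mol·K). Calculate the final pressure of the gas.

79.2 kPa

P₁ = nRT₁/V₁ = 0.739×8.314×348/9.96 = 215 kPa.
Isothermal: T stays 348 K; PV = const ⇒ V₂ = 27.0 L, P₂ = 79.2 kPa.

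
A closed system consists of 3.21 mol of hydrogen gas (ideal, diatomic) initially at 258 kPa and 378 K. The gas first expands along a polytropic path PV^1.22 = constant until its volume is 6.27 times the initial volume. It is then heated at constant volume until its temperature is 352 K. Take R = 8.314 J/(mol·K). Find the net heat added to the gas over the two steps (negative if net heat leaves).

V₁ = nRT₁/P₁ = 3.21×8.314×378/258 = 39.1 L.
Step 1 — Polytropic n=1.22: T₂ = T₁(V₁/V₂)^(n−1) = 378×(0.159)^0.22 = 252 K; P₂ = P₁(V₁/V₂)^n = 27.5 kPa.
W = (P₁V₁−P₂V₂)/(n−1) = (258×39.1−27.5×245)/0.22 = 15200 J.
ΔU = nCvΔT = 3.21×20.8×(252−378) = -8380 J.
Q = ΔU + W = 6860 J.
State after step 1: P = 27.5 kPa, V = 245 L, T = 252 K.
Step 2 — Isochoric: V stays 245 L; P/T = const ⇒ T₂ = 352 K, P₂ = 38.3 kPa.
W = 0 (no volume change).
ΔU = nCvΔT = 3.21×20.8×(352−252) = 6650 J.
Q = ΔU = 6650 J.
Net over both steps: W = 15200 J, Q = 13500 J, ΔU = -1730 J.

13500 J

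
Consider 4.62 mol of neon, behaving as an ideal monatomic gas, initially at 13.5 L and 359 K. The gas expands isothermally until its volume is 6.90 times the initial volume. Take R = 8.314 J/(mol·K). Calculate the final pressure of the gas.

P₁ = nRT₁/V₁ = 4.62×8.314×359/13.5 = 1020 kPa.
Isothermal: T stays 359 K; PV = const ⇒ V₂ = 93.2 L, P₂ = 148 kPa.

148 kPa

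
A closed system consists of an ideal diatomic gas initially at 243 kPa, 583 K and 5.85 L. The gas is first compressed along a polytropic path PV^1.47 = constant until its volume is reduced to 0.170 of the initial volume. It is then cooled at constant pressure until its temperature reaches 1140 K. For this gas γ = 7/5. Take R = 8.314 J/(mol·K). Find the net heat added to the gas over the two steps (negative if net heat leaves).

-1030 J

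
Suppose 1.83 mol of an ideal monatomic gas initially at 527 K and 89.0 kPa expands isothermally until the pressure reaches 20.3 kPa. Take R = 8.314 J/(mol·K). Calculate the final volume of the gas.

V₁ = nRT₁/P₁ = 1.83×8.314×527/89.0 = 90.1 L.
Isothermal: T stays 527 K; PV = const ⇒ V₂ = 395 L, P₂ = 20.3 kPa.

395 L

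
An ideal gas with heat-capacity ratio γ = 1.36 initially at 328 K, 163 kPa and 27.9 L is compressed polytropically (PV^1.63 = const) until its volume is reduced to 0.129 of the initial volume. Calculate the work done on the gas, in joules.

19000 J

n = P₁V₁/(RT₁) = 163×27.9/(8.314×328) = 1.67 mol.
Polytropic n=1.63: T₂ = T₁(V₁/V₂)^(n−1) = 328×(7.75)^0.63 = 1190 K; P₂ = P₁(V₁/V₂)^n = 4590 kPa.
W = (P₁V₁−P₂V₂)/(n−1) = (163×27.9−4590×3.60)/0.63 = -19000 J.
Work done on the gas = −W_by = 19000 J.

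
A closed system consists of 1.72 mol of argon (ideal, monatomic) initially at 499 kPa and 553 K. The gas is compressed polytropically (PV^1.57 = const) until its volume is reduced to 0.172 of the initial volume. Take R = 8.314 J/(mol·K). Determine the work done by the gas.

-24000 J

V₁ = nRT₁/P₁ = 1.72×8.314×553/499 = 15.8 L.
Polytropic n=1.57: T₂ = T₁(V₁/V₂)^(n−1) = 553×(5.81)^0.57 = 1510 K; P₂ = P₁(V₁/V₂)^n = 7910 kPa.
W = (P₁V₁−P₂V₂)/(n−1) = (499×15.8−7910×2.73)/0.57 = -24000 J.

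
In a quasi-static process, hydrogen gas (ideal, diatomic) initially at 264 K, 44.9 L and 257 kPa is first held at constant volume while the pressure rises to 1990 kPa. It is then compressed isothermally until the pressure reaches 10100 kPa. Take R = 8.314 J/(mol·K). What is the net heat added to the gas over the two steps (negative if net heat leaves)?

49400 J

n = P₁V₁/(RT₁) = 257×44.9/(8.314×264) = 5.26 mol.
Step 1 — Isochoric: V stays 44.9 L; P/T = const ⇒ T₂ = 2040 K, P₂ = 1990 kPa.
W = 0 (no volume change).
ΔU = nCvΔT = 5.26×20.8×(2040−264) = 195000 J.
Q = ΔU = 195000 J.
State after step 1: P = 1990 kPa, V = 44.9 L, T = 2040 K.
Step 2 — Isothermal: T stays 2040 K; PV = const ⇒ V₂ = 8.85 L, P₂ = 10100 kPa.
ΔU = 0 (ideal gas, T constant).
W = nRT ln(V₂/V₁) = 5.26×8.314×2040×ln(0.197) = -145000 J.
Q = ΔU + W = -145000 J.
Net over both steps: W = -145000 J, Q = 49400 J, ΔU = 195000 J.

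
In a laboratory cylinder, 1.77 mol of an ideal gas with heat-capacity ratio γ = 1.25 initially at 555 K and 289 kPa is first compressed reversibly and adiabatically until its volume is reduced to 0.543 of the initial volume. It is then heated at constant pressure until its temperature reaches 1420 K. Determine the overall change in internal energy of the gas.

50900 J

V₁ = nRT₁/P₁ = 1.77×8.314×555/289 = 28.3 L.
Step 1 — Adiabatic: TV^(γ−1) = const ⇒ T₂ = 555×(1.84)^0.250 = 647 K; PV^γ = const ⇒ P₂ = 620 kPa.
ΔU = nCvΔT = 1.77×33.3×(647−555) = 5390 J.
Q = 0 for an adiabatic process, so W = −ΔU = -5390 J.
State after step 1: P = 620 kPa, V = 15.3 L, T = 647 K.
Step 2 — Isobaric: P stays 620 kPa; V/T = const ⇒ T₂ = 1420 K, V₂ = 33.7 L.
W = PΔV = 620×(33.7−15.3) kPa·L = 11400 J.
ΔU = nCvΔT = 1.77×33.3×(1420−647) = 45500 J.
Q = ΔU + W = nCpΔT = 56900 J.
Net over both steps: W = 5990 J, Q = 56900 J, ΔU = 50900 J.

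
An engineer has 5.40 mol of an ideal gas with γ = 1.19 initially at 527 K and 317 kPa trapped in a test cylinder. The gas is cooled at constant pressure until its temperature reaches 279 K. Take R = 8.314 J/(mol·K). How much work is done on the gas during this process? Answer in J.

V₁ = nRT₁/P₁ = 5.40×8.314×527/317 = 74.6 L.
Isobaric: P stays 317 kPa; V/T = const ⇒ T₂ = 279 K, V₂ = 39.5 L.
W = PΔV = 317×(39.5−74.6) kPa·L = -11100 J.
Work done on the gas = −W_by = 11100 J.

11100 J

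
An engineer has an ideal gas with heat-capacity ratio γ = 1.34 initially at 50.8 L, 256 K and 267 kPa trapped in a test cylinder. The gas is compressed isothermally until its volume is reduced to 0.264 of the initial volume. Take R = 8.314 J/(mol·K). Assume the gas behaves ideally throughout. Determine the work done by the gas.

-18100 J

n = P₁V₁/(RT₁) = 267×50.8/(8.314×256) = 6.37 mol.
Isothermal: T stays 256 K; PV = const ⇒ V₂ = 13.4 L, P₂ = 1010 kPa.
W = nRT ln(V₂/V₁) = 6.37×8.314×256×ln(0.264) = -18100 J.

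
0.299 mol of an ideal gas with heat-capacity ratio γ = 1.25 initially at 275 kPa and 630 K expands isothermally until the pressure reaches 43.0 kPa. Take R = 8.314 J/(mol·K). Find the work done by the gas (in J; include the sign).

2910 J

V₁ = nRT₁/P₁ = 0.299×8.314×630/275 = 5.69 L.
Isothermal: T stays 630 K; PV = const ⇒ V₂ = 36.4 L, P₂ = 43.0 kPa.
W = nRT ln(V₂/V₁) = 0.299×8.314×630×ln(6.40) = 2910 J.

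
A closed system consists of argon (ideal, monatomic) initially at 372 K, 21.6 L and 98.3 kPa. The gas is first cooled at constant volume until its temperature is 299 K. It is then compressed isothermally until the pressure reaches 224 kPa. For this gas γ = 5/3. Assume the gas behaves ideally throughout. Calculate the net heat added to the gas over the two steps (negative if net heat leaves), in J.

-2400 J

n = P₁V₁/(RT₁) = 98.3×21.6/(8.314×372) = 0.687 mol.
Step 1 — Isochoric: V stays 21.6 L; P/T = const ⇒ T₂ = 299 K, P₂ = 79.0 kPa.
W = 0 (no volume change).
ΔU = nCvΔT = 0.687×12.5×(299−372) = -625 J.
Q = ΔU = -625 J.
State after step 1: P = 79.0 kPa, V = 21.6 L, T = 299 K.
Step 2 — Isothermal: T stays 299 K; PV = const ⇒ V₂ = 7.62 L, P₂ = 224 kPa.
ΔU = 0 (ideal gas, T constant).
W = nRT ln(V₂/V₁) = 0.687×8.314×299×ln(0.353) = -1780 J.
Q = ΔU + W = -1780 J.
Net over both steps: W = -1780 J, Q = -2400 J, ΔU = -625 J.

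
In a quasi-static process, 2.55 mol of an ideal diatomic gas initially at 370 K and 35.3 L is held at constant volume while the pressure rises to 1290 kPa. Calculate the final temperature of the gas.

P₁ = nRT₁/V₁ = 2.55×8.314×370/35.3 = 222 kPa.
Isochoric: V stays 35.3 L; P/T = const ⇒ T₂ = 2150 K, P₂ = 1290 kPa.

2150 K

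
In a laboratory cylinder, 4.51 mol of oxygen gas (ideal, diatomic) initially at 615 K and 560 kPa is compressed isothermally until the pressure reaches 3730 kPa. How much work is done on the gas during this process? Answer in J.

V₁ = nRT₁/P₁ = 4.51×8.314×615/560 = 41.2 L.
Isothermal: T stays 615 K; PV = const ⇒ V₂ = 6.18 L, P₂ = 3730 kPa.
W = nRT ln(V₂/V₁) = 4.51×8.314×615×ln(0.150) = -43700 J.
Work done on the gas = −W_by = 43700 J.

43700 J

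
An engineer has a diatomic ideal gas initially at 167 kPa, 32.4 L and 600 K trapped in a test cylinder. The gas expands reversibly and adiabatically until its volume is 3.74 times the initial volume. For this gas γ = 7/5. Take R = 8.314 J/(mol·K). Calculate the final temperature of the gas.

354 K

Adiabatic: TV^(γ−1) = const ⇒ T₂ = 600×(0.267)^0.400 = 354 K; PV^γ = const ⇒ P₂ = 26.3 kPa.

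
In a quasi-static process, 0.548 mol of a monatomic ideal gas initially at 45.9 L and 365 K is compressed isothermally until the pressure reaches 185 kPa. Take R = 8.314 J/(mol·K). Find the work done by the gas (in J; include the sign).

-2710 J

P₁ = nRT₁/V₁ = 0.548×8.314×365/45.9 = 36.2 kPa.
Isothermal: T stays 365 K; PV = const ⇒ V₂ = 8.99 L, P₂ = 185 kPa.
W = nRT ln(V₂/V₁) = 0.548×8.314×365×ln(0.196) = -2710 J.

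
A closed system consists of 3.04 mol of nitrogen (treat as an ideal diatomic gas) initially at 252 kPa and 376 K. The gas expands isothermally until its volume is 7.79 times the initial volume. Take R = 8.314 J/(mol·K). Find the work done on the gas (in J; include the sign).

-19500 J

V₁ = nRT₁/P₁ = 3.04×8.314×376/252 = 37.7 L.
Isothermal: T stays 376 K; PV = const ⇒ V₂ = 294 L, P₂ = 32.3 kPa.
W = nRT ln(V₂/V₁) = 3.04×8.314×376×ln(7.79) = 19500 J.
Work done on the gas = −W_by = -19500 J.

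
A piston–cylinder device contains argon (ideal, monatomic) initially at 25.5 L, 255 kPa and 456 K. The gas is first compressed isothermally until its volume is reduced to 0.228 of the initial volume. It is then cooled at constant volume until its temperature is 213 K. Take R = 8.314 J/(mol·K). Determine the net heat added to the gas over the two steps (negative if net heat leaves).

-14800 J

n = P₁V₁/(RT₁) = 255×25.5/(8.314×456) = 1.72 mol.
Step 1 — Isothermal: T stays 456 K; PV = const ⇒ V₂ = 5.81 L, P₂ = 1120 kPa.
ΔU = 0 (ideal gas, T constant).
W = nRT ln(V₂/V₁) = 1.72×8.314×456×ln(0.228) = -9610 J.
Q = ΔU + W = -9610 J.
State after step 1: P = 1120 kPa, V = 5.81 L, T = 456 K.
Step 2 — Isochoric: V stays 5.81 L; P/T = const ⇒ T₂ = 213 K, P₂ = 522 kPa.
W = 0 (no volume change).
ΔU = nCvΔT = 1.72×12.5×(213−456) = -5200 J.
Q = ΔU = -5200 J.
Net over both steps: W = -9610 J, Q = -14800 J, ΔU = -5200 J.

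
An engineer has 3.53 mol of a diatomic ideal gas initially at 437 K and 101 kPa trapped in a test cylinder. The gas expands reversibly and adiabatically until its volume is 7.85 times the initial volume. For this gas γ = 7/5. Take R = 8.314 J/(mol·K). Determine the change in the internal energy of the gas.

-18000 J

V₁ = nRT₁/P₁ = 3.53×8.314×437/101 = 127 L.
Adiabatic: TV^(γ−1) = const ⇒ T₂ = 437×(0.127)^0.400 = 192 K; PV^γ = const ⇒ P₂ = 5.64 kPa.
For an ideal gas ΔU = nCvΔT with Cv = (5/2)R = 20.8 J/(mol·K).
ΔU = 3.53×20.8×(192−437) = -18000 J.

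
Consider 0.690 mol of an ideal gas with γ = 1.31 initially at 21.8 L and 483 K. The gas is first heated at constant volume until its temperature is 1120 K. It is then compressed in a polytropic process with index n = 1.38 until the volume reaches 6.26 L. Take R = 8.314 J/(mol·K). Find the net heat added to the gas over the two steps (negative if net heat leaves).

14100 J

P₁ = nRT₁/V₁ = 0.690×8.314×483/21.8 = 127 kPa.
Step 1 — Isochoric: V stays 21.8 L; P/T = const ⇒ T₂ = 1120 K, P₂ = 295 kPa.
W = 0 (no volume change).
ΔU = nCvΔT = 0.690×26.8×(1120−483) = 11800 J.
Q = ΔU = 11800 J.
State after step 1: P = 295 kPa, V = 21.8 L, T = 1120 K.
Step 2 — Polytropic n=1.38: T₂ = T₁(V₁/V₂)^(n−1) = 1120×(3.48)^0.38 = 1800 K; P₂ = P₁(V₁/V₂)^n = 1650 kPa.
W = (P₁V₁−P₂V₂)/(n−1) = (295×21.8−1650×6.26)/0.38 = -10300 J.
ΔU = nCvΔT = 0.690×26.8×(1800−1120) = 12600 J.
Q = ΔU + W = 2320 J.
Net over both steps: W = -10300 J, Q = 14100 J, ΔU = 24400 J.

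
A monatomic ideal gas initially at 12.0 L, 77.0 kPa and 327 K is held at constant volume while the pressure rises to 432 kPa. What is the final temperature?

Isochoric: V stays 12.0 L; P/T = const ⇒ T₂ = 1830 K, P₂ = 432 kPa.

1830 K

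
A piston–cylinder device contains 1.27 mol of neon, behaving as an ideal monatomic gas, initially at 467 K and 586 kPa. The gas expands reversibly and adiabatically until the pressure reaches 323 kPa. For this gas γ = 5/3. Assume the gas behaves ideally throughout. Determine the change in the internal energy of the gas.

-1570 J

V₁ = nRT₁/P₁ = 1.27×8.314×467/586 = 8.41 L.
Adiabatic: T₂/T₁ = (P₂/P₁)^((γ−1)/γ) ⇒ T₂ = 467×(0.551)^0.400 = 368 K; V₂ = 12.0 L.
For an ideal gas ΔU = nCvΔT with Cv = (3/2)R = 12.5 J/(mol·K).
ΔU = 1.27×12.5×(368−467) = -1570 J.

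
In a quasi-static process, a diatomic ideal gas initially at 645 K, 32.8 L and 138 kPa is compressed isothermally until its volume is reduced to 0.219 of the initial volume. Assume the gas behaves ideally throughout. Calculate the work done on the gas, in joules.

6870 J

n = P₁V₁/(RT₁) = 138×32.8/(8.314×645) = 0.844 mol.
Isothermal: T stays 645 K; PV = const ⇒ V₂ = 7.18 L, P₂ = 630 kPa.
W = nRT ln(V₂/V₁) = 0.844×8.314×645×ln(0.219) = -6870 J.
Work done on the gas = −W_by = 6870 J.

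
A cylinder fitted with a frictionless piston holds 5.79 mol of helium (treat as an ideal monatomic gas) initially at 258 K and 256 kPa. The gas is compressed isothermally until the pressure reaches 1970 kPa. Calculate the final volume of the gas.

V₁ = nRT₁/P₁ = 5.79×8.314×258/256 = 48.5 L.
Isothermal: T stays 258 K; PV = const ⇒ V₂ = 6.30 L, P₂ = 1970 kPa.

6.30 L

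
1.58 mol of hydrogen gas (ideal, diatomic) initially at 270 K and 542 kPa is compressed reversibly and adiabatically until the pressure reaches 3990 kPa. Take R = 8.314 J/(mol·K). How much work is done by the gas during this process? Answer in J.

-6820 J

V₁ = nRT₁/P₁ = 1.58×8.314×270/542 = 6.54 L.
Adiabatic: T₂/T₁ = (P₂/P₁)^((γ−1)/γ) ⇒ T₂ = 270×(7.36)^0.286 = 478 K; V₂ = 1.57 L.
ΔU = nCvΔT = 1.58×20.8×(478−270) = 6820 J.
Q = 0 for an adiabatic process, so W = −ΔU = -6820 J.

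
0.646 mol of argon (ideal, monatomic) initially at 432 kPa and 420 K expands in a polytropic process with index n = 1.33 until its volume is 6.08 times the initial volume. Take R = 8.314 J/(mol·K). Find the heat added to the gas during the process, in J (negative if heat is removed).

V₁ = nRT₁/P₁ = 0.646×8.314×420/432 = 5.22 L.
Polytropic n=1.33: T₂ = T₁(V₁/V₂)^(n−1) = 420×(0.164)^0.33 = 232 K; P₂ = P₁(V₁/V₂)^n = 39.2 kPa.
W = (P₁V₁−P₂V₂)/(n−1) = (432×5.22−39.2×31.7)/0.33 = 3070 J.
ΔU = nCvΔT = 0.646×12.5×(232−420) = -1520 J.
Q = ΔU + W = 1550 J.

1550 J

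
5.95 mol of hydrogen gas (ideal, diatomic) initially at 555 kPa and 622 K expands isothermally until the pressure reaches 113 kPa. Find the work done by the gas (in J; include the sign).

V₁ = nRT₁/P₁ = 5.95×8.314×622/555 = 55.4 L.
Isothermal: T stays 622 K; PV = const ⇒ V₂ = 272 L, P₂ = 113 kPa.
W = nRT ln(V₂/V₁) = 5.95×8.314×622×ln(4.91) = 49000 J.

49000 J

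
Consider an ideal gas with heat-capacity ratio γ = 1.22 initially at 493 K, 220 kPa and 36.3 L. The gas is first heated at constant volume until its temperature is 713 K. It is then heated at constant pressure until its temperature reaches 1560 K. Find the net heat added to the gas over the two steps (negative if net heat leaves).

92300 J

n = P₁V₁/(RT₁) = 220×36.3/(8.314×493) = 1.95 mol.
Step 1 — Isochoric: V stays 36.3 L; P/T = const ⇒ T₂ = 713 K, P₂ = 318 kPa.
W = 0 (no volume change).
ΔU = nCvΔT = 1.95×37.8×(713−493) = 16200 J.
Q = ΔU = 16200 J.
State after step 1: P = 318 kPa, V = 36.3 L, T = 713 K.
Step 2 — Isobaric: P stays 318 kPa; V/T = const ⇒ T₂ = 1560 K, V₂ = 79.4 L.
W = PΔV = 318×(79.4−36.3) kPa·L = 13700 J.
ΔU = nCvΔT = 1.95×37.8×(1560−713) = 62400 J.
Q = ΔU + W = nCpΔT = 76100 J.
Net over both steps: W = 13700 J, Q = 92300 J, ΔU = 78600 J.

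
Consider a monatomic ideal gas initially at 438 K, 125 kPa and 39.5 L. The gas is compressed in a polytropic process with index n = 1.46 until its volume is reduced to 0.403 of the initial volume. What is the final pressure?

471 kPa

Polytropic n=1.46: T₂ = T₁(V₁/V₂)^(n−1) = 438×(2.48)^0.46 = 665 K; P₂ = P₁(V₁/V₂)^n = 471 kPa.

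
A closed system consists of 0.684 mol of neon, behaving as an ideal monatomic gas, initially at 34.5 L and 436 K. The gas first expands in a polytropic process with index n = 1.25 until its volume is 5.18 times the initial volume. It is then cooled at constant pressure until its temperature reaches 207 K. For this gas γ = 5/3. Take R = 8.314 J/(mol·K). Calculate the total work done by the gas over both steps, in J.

2880 J

P₁ = nRT₁/V₁ = 0.684×8.314×436/34.5 = 71.9 kPa.
Step 1 — Polytropic n=1.25: T₂ = T₁(V₁/V₂)^(n−1) = 436×(0.193)^0.25 = 289 K; P₂ = P₁(V₁/V₂)^n = 9.20 kPa.
W = (P₁V₁−P₂V₂)/(n−1) = (71.9×34.5−9.20×179)/0.25 = 3340 J.
ΔU = nCvΔT = 0.684×12.5×(289−436) = -1250 J.
Q = ΔU + W = 2090 J.
State after step 1: P = 9.20 kPa, V = 179 L, T = 289 K.
Step 2 — Isobaric: P stays 9.20 kPa; V/T = const ⇒ T₂ = 207 K, V₂ = 128 L.
W = PΔV = 9.20×(128−179) kPa·L = -466 J.
ΔU = nCvΔT = 0.684×12.5×(207−289) = -700 J.
Q = ΔU + W = nCpΔT = -1170 J.
Net over both steps: W = 2880 J, Q = 924 J, ΔU = -1950 J.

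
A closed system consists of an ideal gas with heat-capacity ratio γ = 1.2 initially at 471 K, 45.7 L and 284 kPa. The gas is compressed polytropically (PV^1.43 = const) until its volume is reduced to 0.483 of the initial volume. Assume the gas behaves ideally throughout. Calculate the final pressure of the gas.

804 kPa

Polytropic n=1.43: T₂ = T₁(V₁/V₂)^(n−1) = 471×(2.07)^0.43 = 644 K; P₂ = P₁(V₁/V₂)^n = 804 kPa.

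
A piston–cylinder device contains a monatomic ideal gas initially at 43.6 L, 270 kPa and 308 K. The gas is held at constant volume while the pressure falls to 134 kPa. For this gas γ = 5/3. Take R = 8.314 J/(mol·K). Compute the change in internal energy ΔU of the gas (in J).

-8890 J

n = P₁V₁/(RT₁) = 270×43.6/(8.314×308) = 4.60 mol.
Isochoric: V stays 43.6 L; P/T = const ⇒ T₂ = 153 K, P₂ = 134 kPa.
For an ideal gas ΔU = nCvΔT with Cv = (3/2)R = 12.5 J/(mol·K).
ΔU = 4.60×12.5×(153−308) = -8890 J.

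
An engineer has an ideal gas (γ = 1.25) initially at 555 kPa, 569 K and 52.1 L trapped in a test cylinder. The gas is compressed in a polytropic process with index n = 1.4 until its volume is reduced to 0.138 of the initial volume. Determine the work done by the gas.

-87300 J

n = P₁V₁/(RT₁) = 555×52.1/(8.314×569) = 6.11 mol.
Polytropic n=1.4: T₂ = T₁(V₁/V₂)^(n−1) = 569×(7.25)^0.40 = 1260 K; P₂ = P₁(V₁/V₂)^n = 8880 kPa.
W = (P₁V₁−P₂V₂)/(n−1) = (555×52.1−8880×7.19)/0.40 = -87300 J.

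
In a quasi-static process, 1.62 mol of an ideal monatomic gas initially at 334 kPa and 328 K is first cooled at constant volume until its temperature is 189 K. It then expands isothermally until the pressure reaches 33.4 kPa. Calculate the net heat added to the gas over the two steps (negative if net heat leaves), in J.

V₁ = nRT₁/P₁ = 1.62×8.314×328/334 = 13.2 L.
Step 1 — Isochoric: V stays 13.2 L; P/T = const ⇒ T₂ = 189 K, P₂ = 192 kPa.
W = 0 (no volume change).
ΔU = nCvΔT = 1.62×12.5×(189−328) = -2810 J.
Q = ΔU = -2810 J.
State after step 1: P = 192 kPa, V = 13.2 L, T = 189 K.
Step 2 — Isothermal: T stays 189 K; PV = const ⇒ V₂ = 76.2 L, P₂ = 33.4 kPa.
ΔU = 0 (ideal gas, T constant).
W = nRT ln(V₂/V₁) = 1.62×8.314×189×ln(5.76) = 4460 J.
Q = ΔU + W = 4460 J.
Net over both steps: W = 4460 J, Q = 1650 J, ΔU = -2810 J.

1650 J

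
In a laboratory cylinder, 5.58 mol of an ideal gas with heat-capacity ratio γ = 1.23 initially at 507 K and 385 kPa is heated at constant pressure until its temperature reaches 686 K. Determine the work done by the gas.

V₁ = nRT₁/P₁ = 5.58×8.314×507/385 = 61.1 L.
Isobaric: P stays 385 kPa; V/T = const ⇒ T₂ = 686 K, V₂ = 82.7 L.
W = PΔV = 385×(82.7−61.1) kPa·L = 8300 J.

8300 J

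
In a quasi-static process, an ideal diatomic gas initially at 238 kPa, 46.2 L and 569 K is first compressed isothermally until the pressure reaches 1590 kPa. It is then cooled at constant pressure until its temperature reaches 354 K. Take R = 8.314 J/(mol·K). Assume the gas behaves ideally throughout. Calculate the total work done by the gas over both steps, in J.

-25000 J

n = P₁V₁/(RT₁) = 238×46.2/(8.314×569) = 2.32 mol.
Step 1 — Isothermal: T stays 569 K; PV = const ⇒ V₂ = 6.92 L, P₂ = 1590 kPa.
ΔU = 0 (ideal gas, T constant).
W = nRT ln(V₂/V₁) = 2.32×8.314×569×ln(0.150) = -20900 J.
Q = ΔU + W = -20900 J.
State after step 1: P = 1590 kPa, V = 6.92 L, T = 569 K.
Step 2 — Isobaric: P stays 1590 kPa; V/T = const ⇒ T₂ = 354 K, V₂ = 4.30 L.
W = PΔV = 1590×(4.30−6.92) kPa·L = -4150 J.
ΔU = nCvΔT = 2.32×20.8×(354−569) = -10400 J.
Q = ΔU + W = nCpΔT = -14500 J.
Net over both steps: W = -25000 J, Q = -35400 J, ΔU = -10400 J.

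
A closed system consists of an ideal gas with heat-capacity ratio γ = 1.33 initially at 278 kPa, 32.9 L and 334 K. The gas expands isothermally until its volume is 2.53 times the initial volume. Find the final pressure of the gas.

Isothermal: T stays 334 K; PV = const ⇒ V₂ = 83.2 L, P₂ = 110 kPa.

110 kPa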